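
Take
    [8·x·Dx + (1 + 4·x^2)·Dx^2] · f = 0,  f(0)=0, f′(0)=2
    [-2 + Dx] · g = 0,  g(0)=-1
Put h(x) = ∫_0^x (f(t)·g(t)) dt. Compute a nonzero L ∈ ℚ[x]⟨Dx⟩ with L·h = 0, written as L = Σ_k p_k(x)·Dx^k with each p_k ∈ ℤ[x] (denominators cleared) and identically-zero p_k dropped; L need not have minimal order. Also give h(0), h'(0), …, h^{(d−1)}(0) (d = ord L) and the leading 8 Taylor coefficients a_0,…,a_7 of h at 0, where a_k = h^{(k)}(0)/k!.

f: a_k = 0, 2, 0, -8/3, 0, 32/5, 0, -128/7, …
g: a_k = -1, -2, -2, -4/3, -2/3, -4/15, -4/45, -8/315, …
h₀=f·g: eliminate ⇒ L₀, order ≤ 2·1.
h=∫₀ˣh₀: take L = L₀·Dx.
L = (4 - 16·x + 16·x^2)·Dx + (-4 + 8·x - 16·x^2)·Dx^2 + (1 + 4·x^2)·Dx^3  (order 3).
h: a_k = 0, 0, -1, -4/3, -1/3, 8/15, -2/5, -88/63, …
ICs: h(0) = 0, h′(0) = 0, h′′(0) = -2.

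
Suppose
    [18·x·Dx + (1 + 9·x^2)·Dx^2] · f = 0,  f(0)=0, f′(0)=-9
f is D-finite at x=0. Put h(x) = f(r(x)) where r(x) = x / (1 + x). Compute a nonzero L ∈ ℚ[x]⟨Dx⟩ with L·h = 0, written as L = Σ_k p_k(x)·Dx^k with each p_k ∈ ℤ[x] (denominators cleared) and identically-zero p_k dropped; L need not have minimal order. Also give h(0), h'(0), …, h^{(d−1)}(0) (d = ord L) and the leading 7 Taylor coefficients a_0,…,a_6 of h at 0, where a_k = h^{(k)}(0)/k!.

f: a_k = 0, -9, 0, 27, 0, -729/5, 0, …
L₀ from L_f via x↦r, Dx↦r'^{-1}Dx.
L = (2 + 20·x)·Dx + (1 + 2·x + 10·x^2)·Dx^2  (order 2).
h: a_k = 0, -9, 9, 18, -72, 36/5, 468, …
ICs: h(0) = 0, h′(0) = -9.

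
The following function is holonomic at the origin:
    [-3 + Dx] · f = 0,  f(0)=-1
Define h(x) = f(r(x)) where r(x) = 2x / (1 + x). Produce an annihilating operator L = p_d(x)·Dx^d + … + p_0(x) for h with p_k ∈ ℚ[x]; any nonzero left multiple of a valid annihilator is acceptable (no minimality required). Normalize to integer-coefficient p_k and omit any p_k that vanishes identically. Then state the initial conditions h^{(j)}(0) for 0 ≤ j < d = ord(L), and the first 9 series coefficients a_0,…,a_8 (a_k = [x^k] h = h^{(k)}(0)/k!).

L = -6 + (1 + 2·x + x^2)·Dx  (order 1).
h: a_k = -1, -6, -12, -6, 6, 6/5, -24/5, 114/35, 12/35, …
ICs: h(0) = -1.

f: a_k = -1, -3, -9/2, -9/2, -27/8, -81/40, -81/80, -243/560, -729/4480, …
Substitute x→r, Dx→(1/r')Dx; clear ⇒ L₀.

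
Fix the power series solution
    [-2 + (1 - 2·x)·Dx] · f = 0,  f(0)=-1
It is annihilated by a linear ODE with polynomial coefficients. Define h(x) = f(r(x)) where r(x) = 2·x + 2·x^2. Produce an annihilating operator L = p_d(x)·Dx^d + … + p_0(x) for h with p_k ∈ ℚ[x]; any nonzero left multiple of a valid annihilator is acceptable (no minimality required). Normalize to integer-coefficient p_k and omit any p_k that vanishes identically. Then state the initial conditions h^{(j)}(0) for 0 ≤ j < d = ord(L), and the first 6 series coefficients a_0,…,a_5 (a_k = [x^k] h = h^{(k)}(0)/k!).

L = (4 + 8·x) + (-1 + 4·x + 4·x^2)·Dx  (order 1).
h: a_k = -1, -4, -20, -96, -464, -2240, …
ICs: h(0) = -1.

f: a_k = -1, -2, -4, -8, -16, -32, …
L₀ from L_f via x↦r, Dx↦r'^{-1}Dx.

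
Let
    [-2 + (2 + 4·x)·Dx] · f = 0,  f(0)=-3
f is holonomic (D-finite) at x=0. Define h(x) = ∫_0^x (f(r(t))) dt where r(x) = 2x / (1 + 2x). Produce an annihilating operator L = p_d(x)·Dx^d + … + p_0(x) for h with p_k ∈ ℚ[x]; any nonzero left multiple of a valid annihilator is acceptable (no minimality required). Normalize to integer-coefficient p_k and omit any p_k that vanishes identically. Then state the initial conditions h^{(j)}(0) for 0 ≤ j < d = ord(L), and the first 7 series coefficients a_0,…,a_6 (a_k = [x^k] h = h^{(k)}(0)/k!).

L = -2·Dx + (1 + 8·x + 12·x^2)·Dx^2  (order 2).
h: a_k = 0, -3, -3, 6, -15, 222/5, -150, …
ICs: h(0) = 0, h′(0) = -3.

f: a_k = -3, -3, 3/2, -3/2, 15/8, -21/8, 63/16, …
Substitute x→r, Dx→(1/r')Dx; clear ⇒ L₀.
Integrate: L := L₀·Dx.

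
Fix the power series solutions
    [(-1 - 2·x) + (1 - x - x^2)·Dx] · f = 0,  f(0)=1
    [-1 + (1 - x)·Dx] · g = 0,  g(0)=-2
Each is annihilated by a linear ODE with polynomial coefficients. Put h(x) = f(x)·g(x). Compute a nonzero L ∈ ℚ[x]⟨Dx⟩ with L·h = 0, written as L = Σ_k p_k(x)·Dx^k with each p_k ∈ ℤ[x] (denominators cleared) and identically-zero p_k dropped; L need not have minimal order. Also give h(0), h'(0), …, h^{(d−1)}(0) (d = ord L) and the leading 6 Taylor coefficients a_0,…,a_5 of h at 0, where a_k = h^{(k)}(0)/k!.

f: a_k = 1, 1, 2, 3, 5, 8, …
g: a_k = -2, -2, -2, -2, -2, -2, …
h₀=f·g: eliminate ⇒ L₀, order ≤ 1·1.
L = (-2 + 3·x^2) + (1 - 2·x + x^3)·Dx  (order 1).
h: a_k = -2, -4, -8, -14, -24, -40, …
ICs: h(0) = -2.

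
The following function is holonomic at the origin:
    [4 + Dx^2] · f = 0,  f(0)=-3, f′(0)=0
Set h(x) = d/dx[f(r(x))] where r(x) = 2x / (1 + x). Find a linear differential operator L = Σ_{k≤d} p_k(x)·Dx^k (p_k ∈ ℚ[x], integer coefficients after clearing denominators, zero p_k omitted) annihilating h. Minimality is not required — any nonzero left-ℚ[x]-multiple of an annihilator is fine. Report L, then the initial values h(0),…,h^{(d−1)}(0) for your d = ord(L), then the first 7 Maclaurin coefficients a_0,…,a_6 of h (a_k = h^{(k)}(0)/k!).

f: a_k = -3, 0, 6, 0, -2, 0, 4/15, …
Substitute x→r, Dx→(1/r')Dx; clear ⇒ L₀.
h₀' ⇒ L via d/dx closure of L₀.
L = (22 + 12·x + 6·x^2) + (6 + 18·x + 18·x^2 + 6·x^3)·Dx + (1 + 4·x + 6·x^2 + 4·x^3 + x^4)·Dx^2  (order 2).
h: a_k = 0, 48, -144, 160, 160, -5488/5, 13776/5, …
ICs: h(0) = 0, h′(0) = 48.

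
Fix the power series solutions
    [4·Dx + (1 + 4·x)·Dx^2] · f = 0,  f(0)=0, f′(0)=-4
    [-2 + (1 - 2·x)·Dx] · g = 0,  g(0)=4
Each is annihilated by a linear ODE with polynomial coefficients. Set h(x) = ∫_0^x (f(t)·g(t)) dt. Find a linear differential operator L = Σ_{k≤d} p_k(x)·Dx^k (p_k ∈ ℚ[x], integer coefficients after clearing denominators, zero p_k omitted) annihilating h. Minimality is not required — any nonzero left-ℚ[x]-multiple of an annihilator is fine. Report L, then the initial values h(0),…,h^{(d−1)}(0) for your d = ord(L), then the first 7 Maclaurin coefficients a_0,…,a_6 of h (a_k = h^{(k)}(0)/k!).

f: a_k = 0, -4, 8, -64/3, 64, -1024/5, 2048/3, …
g: a_k = 4, 8, 16, 32, 64, 128, 256, …
f·g: L₀ = L_f ⊗_s L_g, ord ≤ 2·1.
Integrate: L := L₀·Dx.
L = 8·Dx + 24·x·Dx^2 + (-1 - 2·x + 8·x^2)·Dx^3  (order 3).
h: a_k = 0, 0, -8, 0, -64/3, 256/15, -4864/45, …
ICs: h(0) = 0, h′(0) = 0, h′′(0) = -16.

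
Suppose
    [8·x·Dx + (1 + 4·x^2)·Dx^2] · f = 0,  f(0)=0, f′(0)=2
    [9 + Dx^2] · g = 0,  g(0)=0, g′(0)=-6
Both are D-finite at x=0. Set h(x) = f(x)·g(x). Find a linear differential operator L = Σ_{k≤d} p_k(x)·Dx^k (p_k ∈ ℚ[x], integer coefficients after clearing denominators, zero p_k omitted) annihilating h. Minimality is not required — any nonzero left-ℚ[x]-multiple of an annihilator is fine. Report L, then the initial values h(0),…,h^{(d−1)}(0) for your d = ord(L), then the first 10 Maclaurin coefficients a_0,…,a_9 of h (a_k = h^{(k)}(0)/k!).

f: a_k = 0, 2, 0, -8/3, 0, 32/5, 0, -128/7, 0, 512/9, …
g: a_k = 0, -6, 0, 9, 0, -81/20, 0, 243/280, 0, -243/2240, …
f·g: L₀ = L_f ⊗_s L_g, ord ≤ 2·2.
L = (2925 + 31536·x^2 + 95904·x^4 + 186624·x^6 + 186624·x^8) + (2448·x + 20160·x^3 + 62208·x^5 + 82944·x^7)·Dx + (442 + 5088·x^2 + 19008·x^4 + 41472·x^6 + 41472·x^8)·Dx^2 + (272·x + 2240·x^3 + 6912·x^5 + 9216·x^7)·Dx^3 + (13 + 176·x^2 + 928·x^4 + 2304·x^6 + 2304·x^8)·Dx^4  (order 4).
h: a_k = 0, 0, -12, 0, 34, 0, -141/2, 0, 3597/20, 0, …
ICs: h(0) = 0, h′(0) = 0, h′′(0) = -24, h′′′(0) = 0.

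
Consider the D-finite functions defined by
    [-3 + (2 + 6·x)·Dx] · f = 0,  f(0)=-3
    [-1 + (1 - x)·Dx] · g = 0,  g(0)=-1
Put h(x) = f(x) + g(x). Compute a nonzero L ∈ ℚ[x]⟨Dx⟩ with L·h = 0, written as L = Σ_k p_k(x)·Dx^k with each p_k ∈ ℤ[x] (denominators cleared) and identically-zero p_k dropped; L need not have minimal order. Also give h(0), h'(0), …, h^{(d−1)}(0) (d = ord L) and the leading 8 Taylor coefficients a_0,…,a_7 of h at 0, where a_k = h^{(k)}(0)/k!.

f: a_k = -3, -9/2, 27/8, -81/16, 1215/128, -5103/256, 45927/1024, -216513/2048, …
g: a_k = -1, -1, -1, -1, -1, -1, -1, -1, …
f+g: L₀ = lclm(L_f,L_g), ord ≤ 1+1.
L = (21 + 27·x) + (-17 - 30·x - 81·x^2)·Dx + (-2 + 14·x + 42·x^2 - 54·x^3)·Dx^2  (order 2).
h: a_k = -4, -11/2, 19/8, -97/16, 1087/128, -5359/256, 44903/1024, -218561/2048, …
ICs: h(0) = -4, h′(0) = -11/2.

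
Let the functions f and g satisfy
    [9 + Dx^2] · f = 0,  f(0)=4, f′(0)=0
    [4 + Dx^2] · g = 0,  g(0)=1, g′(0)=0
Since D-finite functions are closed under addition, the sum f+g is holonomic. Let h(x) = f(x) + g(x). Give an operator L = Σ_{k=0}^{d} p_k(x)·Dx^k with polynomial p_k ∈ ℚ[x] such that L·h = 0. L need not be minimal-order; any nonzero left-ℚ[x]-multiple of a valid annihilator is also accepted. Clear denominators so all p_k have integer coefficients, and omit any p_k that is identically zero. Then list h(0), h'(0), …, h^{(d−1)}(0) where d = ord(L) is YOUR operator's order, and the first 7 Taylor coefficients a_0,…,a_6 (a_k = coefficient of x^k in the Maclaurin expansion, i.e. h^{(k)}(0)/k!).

L = 36 + 13·Dx^2 + Dx^4  (order 4).
h: a_k = 5, 0, -20, 0, 85/6, 0, -149/36, …
ICs: h(0) = 5, h′(0) = 0, h′′(0) = -40, h′′′(0) = 0.

f: a_k = 4, 0, -18, 0, 27/2, 0, -81/20, …
g: a_k = 1, 0, -2, 0, 2/3, 0, -4/45, …
f+g: L₀ = lclm(L_f,L_g), ord ≤ 2+2.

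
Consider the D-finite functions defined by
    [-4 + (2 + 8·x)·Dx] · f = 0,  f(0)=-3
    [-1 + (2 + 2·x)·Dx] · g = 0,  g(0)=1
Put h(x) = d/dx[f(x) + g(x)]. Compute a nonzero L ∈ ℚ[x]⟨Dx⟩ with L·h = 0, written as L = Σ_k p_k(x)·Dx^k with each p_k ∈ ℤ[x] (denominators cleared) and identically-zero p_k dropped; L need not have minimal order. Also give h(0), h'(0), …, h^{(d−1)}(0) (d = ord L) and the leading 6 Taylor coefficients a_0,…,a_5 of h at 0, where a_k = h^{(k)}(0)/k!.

f: a_k = -3, -6, 6, -12, 30, -84, …
g: a_k = 1, 1/2, -1/8, 1/16, -5/128, 7/256, …
Weyl lclm of L_f,L_g ⇒ L₀ (ord ≤ 2).
Differentiate: ansatz ord ≤ ord L₀ ⇒ L.
L = -6 + (-15 - 24·x)·Dx + (-2 - 10·x - 8·x^2)·Dx^2  (order 2).
h: a_k = -11/2, 47/4, -573/16, 3835/32, -107485/256, 774081/512, …
ICs: h(0) = -11/2, h′(0) = 47/4.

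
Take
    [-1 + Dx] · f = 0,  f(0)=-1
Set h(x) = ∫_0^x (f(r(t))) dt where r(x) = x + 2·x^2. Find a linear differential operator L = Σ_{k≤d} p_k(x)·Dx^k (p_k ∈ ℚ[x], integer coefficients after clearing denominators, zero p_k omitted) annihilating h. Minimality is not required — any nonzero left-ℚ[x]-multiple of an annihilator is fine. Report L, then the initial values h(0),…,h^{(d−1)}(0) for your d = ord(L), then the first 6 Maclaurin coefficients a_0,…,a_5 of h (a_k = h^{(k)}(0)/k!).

L = (-1 - 4·x)·Dx + Dx^2  (order 2).
h: a_k = 0, -1, -1/2, -5/6, -13/24, -73/120, …
ICs: h(0) = 0, h′(0) = -1.

f: a_k = -1, -1, -1/2, -1/6, -1/24, -1/120, …
L₀ from L_f via x↦r, Dx↦r'^{-1}Dx.
∫: right-multiply L₀ by Dx.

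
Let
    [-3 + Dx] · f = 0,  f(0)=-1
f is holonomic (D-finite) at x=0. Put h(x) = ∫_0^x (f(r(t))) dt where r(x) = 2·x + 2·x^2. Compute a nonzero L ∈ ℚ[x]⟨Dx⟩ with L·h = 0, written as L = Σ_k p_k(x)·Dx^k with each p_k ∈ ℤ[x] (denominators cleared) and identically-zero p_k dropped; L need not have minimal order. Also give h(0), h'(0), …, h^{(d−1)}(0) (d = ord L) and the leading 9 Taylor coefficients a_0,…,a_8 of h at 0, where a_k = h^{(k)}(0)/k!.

f: a_k = -1, -3, -9/2, -9/2, -27/8, -81/40, -81/80, -243/560, -729/4480, …
Substitute x→r, Dx→(1/r')Dx; clear ⇒ L₀.
∫: right-multiply L₀ by Dx.
L = (-6 - 12·x)·Dx + Dx^2  (order 2).
h: a_k = 0, -1, -3, -8, -18, -36, -324/5, -3744/35, -5724/35, …
ICs: h(0) = 0, h′(0) = -1.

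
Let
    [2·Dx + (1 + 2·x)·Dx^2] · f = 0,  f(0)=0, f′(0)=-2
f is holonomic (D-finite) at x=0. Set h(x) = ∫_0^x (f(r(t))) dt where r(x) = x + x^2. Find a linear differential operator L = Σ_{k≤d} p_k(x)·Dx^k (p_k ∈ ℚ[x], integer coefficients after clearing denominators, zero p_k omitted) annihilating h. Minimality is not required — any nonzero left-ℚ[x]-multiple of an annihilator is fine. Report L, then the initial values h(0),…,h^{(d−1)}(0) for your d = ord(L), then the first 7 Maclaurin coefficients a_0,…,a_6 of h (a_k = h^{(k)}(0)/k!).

L = (4·x + 4·x^2)·Dx^2 + (1 + 4·x + 6·x^2 + 4·x^3)·Dx^3  (order 3).
h: a_k = 0, 0, -1, 0, 1/3, -2/5, 4/15, …
ICs: h(0) = 0, h′(0) = 0, h′′(0) = -2.

f: a_k = 0, -2, 2, -8/3, 4, -32/5, 32/3, …
f∘r: x↦r, Dx↦Dx/r' in L_f ⇒ L₀.
Integrate: L := L₀·Dx.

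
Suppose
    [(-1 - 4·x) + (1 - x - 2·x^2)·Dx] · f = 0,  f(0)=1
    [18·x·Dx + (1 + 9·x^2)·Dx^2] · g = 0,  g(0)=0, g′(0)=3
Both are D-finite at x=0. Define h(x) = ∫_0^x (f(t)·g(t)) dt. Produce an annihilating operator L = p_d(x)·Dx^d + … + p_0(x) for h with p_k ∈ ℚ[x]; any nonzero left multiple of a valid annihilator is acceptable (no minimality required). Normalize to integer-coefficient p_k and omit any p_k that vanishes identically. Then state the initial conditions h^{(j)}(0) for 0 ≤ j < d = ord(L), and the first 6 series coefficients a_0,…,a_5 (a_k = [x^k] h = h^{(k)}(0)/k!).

L = (4 + 18·x + 108·x^2)·Dx + (2 - 10·x + 36·x^2 + 108·x^3)·Dx^2 + (-1 + x - 7·x^2 + 9·x^3 + 18·x^4)·Dx^3  (order 3).
h: a_k = 0, 0, 3/2, 1, 0, 6/5, …
ICs: h(0) = 0, h′(0) = 0, h′′(0) = 3.

f: a_k = 1, 1, 3, 5, 11, 21, …
g: a_k = 0, 3, 0, -9, 0, 243/5, …
h₀=f·g: eliminate ⇒ L₀, order ≤ 1·2.
Integrate: L := L₀·Dx.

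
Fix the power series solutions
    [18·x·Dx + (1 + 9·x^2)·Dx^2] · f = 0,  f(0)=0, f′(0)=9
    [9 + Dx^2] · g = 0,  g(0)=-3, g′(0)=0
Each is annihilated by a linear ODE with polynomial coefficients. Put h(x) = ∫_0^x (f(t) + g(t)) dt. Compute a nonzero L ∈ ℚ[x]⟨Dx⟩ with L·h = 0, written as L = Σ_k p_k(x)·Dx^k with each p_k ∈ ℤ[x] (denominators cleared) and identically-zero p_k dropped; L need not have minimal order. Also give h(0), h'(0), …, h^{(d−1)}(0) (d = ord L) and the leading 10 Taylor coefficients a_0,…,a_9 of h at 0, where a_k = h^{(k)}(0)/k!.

L = (-1782·x + 20412·x^3 + 13122·x^5)·Dx^2 + (-9 + 567·x^2 + 6561·x^4 + 6561·x^6)·Dx^3 + (-198·x + 2268·x^3 + 1458·x^5)·Dx^4 + (-1 + 63·x^2 + 729·x^4 + 729·x^6)·Dx^5  (order 5).
h: a_k = 0, -3, 9/2, 9/2, -27/4, -81/40, 243/10, 243/560, -6561/56, -243/4480, …
ICs: h(0) = 0, h′(0) = -3, h′′(0) = 9, h′′′(0) = 27, h′′′′(0) = -162.

f: a_k = 0, 9, 0, -27, 0, 729/5, 0, -6561/7, 0, 6561, …
g: a_k = -3, 0, 27/2, 0, -81/8, 0, 243/80, 0, -2187/4480, 0, …
L₀ := lclm(L_f,L_g); ord L₀ ≤ 2+2.
h=∫h₀ ⇒ L = L₀·Dx.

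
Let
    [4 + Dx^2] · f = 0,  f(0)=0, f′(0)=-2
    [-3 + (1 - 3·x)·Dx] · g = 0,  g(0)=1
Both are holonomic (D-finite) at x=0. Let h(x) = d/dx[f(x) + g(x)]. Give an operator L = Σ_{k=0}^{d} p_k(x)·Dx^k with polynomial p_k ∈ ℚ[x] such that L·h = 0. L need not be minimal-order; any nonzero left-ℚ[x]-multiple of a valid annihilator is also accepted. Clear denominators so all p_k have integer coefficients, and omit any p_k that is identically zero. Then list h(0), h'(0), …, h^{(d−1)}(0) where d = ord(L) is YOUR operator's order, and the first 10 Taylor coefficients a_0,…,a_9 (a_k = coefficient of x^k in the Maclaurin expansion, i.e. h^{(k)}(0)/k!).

f: a_k = 0, -2, 0, 4/3, 0, -4/15, 0, 8/315, 0, -4/2835, …
g: a_k = 1, 3, 9, 27, 81, 243, 729, 2187, 6561, 19683, …
L₀ := lclm(L_f,L_g); ord L₀ ≤ 2+1.
h₀' ⇒ L via d/dx closure of L₀.
L = (1344 - 288·x + 432·x^2) + (-116 + 396·x - 216·x^2 + 216·x^3)·Dx + (336 - 72·x + 108·x^2)·Dx^2 + (-29 + 99·x - 54·x^2 + 54·x^3)·Dx^3  (order 3).
h: a_k = 1, 18, 85, 324, 3641/3, 4374, 688913/45, 52488, 55801301/315, 590490, …
ICs: h(0) = 1, h′(0) = 18, h′′(0) = 170.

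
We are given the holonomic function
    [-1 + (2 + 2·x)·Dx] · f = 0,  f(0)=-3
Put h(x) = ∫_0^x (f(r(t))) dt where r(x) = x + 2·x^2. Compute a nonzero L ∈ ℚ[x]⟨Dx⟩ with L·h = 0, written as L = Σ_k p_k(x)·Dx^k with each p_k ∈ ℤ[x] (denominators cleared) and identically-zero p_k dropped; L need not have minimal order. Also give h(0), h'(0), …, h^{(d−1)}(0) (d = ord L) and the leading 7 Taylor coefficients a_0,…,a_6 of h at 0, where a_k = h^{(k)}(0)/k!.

f: a_k = -3, -3/2, 3/8, -3/16, 15/128, -21/256, 63/1024, …
Substitute x→r, Dx→(1/r')Dx; clear ⇒ L₀.
Integrate: L := L₀·Dx.
L = (-1 - 4·x)·Dx + (2 + 2·x + 4·x^2)·Dx^2  (order 2).
h: a_k = 0, -3, -3/4, -7/8, 21/64, 63/640, -119/512, …
ICs: h(0) = 0, h′(0) = -3.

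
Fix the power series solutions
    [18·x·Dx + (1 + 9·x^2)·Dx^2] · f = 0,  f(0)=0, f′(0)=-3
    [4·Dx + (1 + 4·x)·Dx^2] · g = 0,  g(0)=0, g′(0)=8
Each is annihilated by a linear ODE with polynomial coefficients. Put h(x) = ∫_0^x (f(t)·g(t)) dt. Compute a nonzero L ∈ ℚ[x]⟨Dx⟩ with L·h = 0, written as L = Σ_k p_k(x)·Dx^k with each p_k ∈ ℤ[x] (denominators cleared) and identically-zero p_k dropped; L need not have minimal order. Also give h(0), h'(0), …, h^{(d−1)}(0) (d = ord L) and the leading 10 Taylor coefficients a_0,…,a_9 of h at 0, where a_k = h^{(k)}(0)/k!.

L = (2448 + 17280·x + 76464·x^2 + 518400·x^3 + 1399680·x^4 + 2426112·x^5 + 1679616·x^7)·Dx^2 + (452 + 10800·x + 98028·x^2 + 491184·x^3 + 1840320·x^4 + 4339008·x^5 + 6531840·x^6 + 1259712·x^7 + 5878656·x^8)·Dx^3 + (136 + 1912·x + 18576·x^2 + 103608·x^3 + 389448·x^4 + 1100304·x^5 + 2239488·x^6 + 3277584·x^7 + 1259712·x^8 + 3359232·x^9)·Dx^4 + (13 + 176·x + 1234·x^2 + 6048·x^3 + 22833·x^4 + 68688·x^5 + 154224·x^6 + 279936·x^7 + 399492·x^8 + 209952·x^9 + 419904·x^10)·Dx^5  (order 5).
h: a_k = 0, 0, 0, -8, 12, -56/5, 40, -6168/35, 2326/5, -16552/15, …
ICs: h(0) = 0, h′(0) = 0, h′′(0) = 0, h′′′(0) = -48, h′′′′(0) = 288.

f: a_k = 0, -3, 0, 9, 0, -243/5, 0, 2187/7, 0, -2187, …
g: a_k = 0, 8, -16, 128/3, -128, 2048/5, -4096/3, 32768/7, -16384, 524288/9, …
Sym-product of L_f,L_g gives L₀ (≤ ord 4).
Integrate: L := L₀·Dx.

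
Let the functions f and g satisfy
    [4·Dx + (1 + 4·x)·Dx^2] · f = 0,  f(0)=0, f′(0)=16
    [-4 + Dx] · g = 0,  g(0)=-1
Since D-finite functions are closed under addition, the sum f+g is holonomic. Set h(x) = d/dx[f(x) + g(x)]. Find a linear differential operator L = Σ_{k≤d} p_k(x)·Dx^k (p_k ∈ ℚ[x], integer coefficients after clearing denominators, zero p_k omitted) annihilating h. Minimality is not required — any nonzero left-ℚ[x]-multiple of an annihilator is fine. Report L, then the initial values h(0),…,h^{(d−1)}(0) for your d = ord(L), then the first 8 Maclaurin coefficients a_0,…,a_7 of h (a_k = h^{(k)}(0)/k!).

L = (-24 - 32·x) + (2 - 16·x - 32·x^2)·Dx + (1 + 6·x + 8·x^2)·Dx^2  (order 2).
h: a_k = 12, -80, 224, -3200/3, 12160/3, -246272/15, 2948096/45, -82579456/315, …
ICs: h(0) = 12, h′(0) = -80.

f: a_k = 0, 16, -32, 256/3, -256, 4096/5, -8192/3, 65536/7, …
g: a_k = -1, -4, -8, -32/3, -32/3, -128/15, -256/45, -1024/315, …
Weyl lclm of L_f,L_g ⇒ L₀ (ord ≤ 3).
h₀' ⇒ L via d/dx closure of L₀.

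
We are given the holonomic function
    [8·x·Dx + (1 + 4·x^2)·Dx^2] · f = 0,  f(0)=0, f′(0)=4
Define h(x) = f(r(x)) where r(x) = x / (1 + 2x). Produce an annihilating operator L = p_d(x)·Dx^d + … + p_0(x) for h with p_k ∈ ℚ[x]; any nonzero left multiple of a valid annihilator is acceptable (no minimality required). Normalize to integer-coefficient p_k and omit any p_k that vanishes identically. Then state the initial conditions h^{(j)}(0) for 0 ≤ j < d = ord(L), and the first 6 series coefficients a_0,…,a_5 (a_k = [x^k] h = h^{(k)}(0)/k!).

L = (4 + 16·x)·Dx + (1 + 4·x + 8·x^2)·Dx^2  (order 2).
h: a_k = 0, 4, -8, 32/3, 0, -256/5, …
ICs: h(0) = 0, h′(0) = 4.

f: a_k = 0, 4, 0, -16/3, 0, 64/5, …
Substitute x→r, Dx→(1/r')Dx; clear ⇒ L₀.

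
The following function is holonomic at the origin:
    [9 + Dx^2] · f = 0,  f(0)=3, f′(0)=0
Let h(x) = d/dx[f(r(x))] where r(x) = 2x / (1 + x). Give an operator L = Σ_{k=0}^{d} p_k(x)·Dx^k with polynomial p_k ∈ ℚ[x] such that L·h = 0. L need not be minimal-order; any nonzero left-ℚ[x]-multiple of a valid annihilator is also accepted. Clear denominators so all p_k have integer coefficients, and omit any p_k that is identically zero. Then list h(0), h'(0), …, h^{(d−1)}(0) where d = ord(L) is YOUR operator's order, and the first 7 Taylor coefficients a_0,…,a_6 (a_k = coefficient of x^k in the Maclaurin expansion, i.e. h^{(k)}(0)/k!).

f: a_k = 3, 0, -27/2, 0, 81/8, 0, -243/80, …
Substitute x→r, Dx→(1/r')Dx; clear ⇒ L₀.
Derive L from L₀ (diff closure).
L = (42 + 12·x + 6·x^2) + (6 + 18·x + 18·x^2 + 6·x^3)·Dx + (1 + 4·x + 6·x^2 + 4·x^3 + x^4)·Dx^2  (order 2).
h: a_k = 0, -108, 324, 0, -2160, 34668/5, -61236/5, …
ICs: h(0) = 0, h′(0) = -108.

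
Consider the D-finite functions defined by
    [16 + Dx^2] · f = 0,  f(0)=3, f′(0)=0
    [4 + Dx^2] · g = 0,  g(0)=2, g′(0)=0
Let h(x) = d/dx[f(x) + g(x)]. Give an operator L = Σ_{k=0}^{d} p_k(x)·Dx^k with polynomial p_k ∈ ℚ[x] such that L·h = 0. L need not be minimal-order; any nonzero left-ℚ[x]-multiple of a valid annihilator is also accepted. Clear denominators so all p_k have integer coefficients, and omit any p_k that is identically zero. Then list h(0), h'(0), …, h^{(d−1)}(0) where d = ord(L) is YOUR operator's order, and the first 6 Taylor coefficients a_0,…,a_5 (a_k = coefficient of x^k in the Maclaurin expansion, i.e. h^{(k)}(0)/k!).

L = 64 + 20·Dx^2 + Dx^4  (order 4).
h: a_k = 0, -56, 0, 400/3, 0, -1552/15, …
ICs: h(0) = 0, h′(0) = -56, h′′(0) = 0, h′′′(0) = 800.

f: a_k = 3, 0, -24, 0, 32, 0, …
g: a_k = 2, 0, -4, 0, 4/3, 0, …
h₀=f+g: left-lcm gives L₀, ord ≤ 4.
h=h₀': d/dx-closure on L₀ ⇒ L.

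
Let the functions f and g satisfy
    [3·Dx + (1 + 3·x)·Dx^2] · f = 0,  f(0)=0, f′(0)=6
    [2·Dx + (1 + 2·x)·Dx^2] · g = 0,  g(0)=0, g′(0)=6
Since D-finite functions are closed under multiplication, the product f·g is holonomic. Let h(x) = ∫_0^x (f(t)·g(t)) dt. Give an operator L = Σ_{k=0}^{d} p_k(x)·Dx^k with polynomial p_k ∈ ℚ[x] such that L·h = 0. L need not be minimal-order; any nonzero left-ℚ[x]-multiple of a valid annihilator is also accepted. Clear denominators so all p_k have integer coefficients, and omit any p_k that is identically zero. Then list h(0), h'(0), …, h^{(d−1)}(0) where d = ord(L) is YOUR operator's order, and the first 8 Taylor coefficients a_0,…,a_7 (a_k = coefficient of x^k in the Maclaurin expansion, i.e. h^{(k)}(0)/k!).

L = (156 + 720·x + 864·x^2)·Dx^2 + (310 + 2244·x + 5400·x^2 + 4320·x^3)·Dx^3 + (88 + 860·x + 3132·x^2 + 5040·x^3 + 3024·x^4)·Dx^4 + (5 + 62·x + 305·x^2 + 744·x^3 + 900·x^4 + 432·x^5)·Dx^5  (order 5).
h: a_k = 0, 0, 0, 12, -45/2, 42, -165/2, 5967/35, …
ICs: h(0) = 0, h′(0) = 0, h′′(0) = 0, h′′′(0) = 72, h′′′′(0) = -540.

f: a_k = 0, 6, -9, 18, -81/2, 486/5, -243, 4374/7, …
g: a_k = 0, 6, -6, 8, -12, 96/5, -32, 384/7, …
Product ⇒ symmetric product L₀, ord ≤ 4.
Integrate: L := L₀·Dx.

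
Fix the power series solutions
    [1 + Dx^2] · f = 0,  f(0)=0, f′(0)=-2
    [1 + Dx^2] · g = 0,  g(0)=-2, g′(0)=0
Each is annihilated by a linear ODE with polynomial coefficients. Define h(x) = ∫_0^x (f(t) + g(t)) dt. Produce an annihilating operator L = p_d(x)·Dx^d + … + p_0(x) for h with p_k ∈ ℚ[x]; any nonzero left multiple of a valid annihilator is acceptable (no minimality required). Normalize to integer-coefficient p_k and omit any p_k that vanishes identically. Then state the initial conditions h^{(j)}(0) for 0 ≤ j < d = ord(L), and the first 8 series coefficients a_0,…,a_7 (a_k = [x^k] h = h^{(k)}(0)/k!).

f: a_k = 0, -2, 0, 1/3, 0, -1/60, 0, 1/2520, …
g: a_k = -2, 0, 1, 0, -1/12, 0, 1/360, 0, …
Weyl lclm of L_f,L_g ⇒ L₀ (ord ≤ 4).
h=∫₀ˣh₀: take L = L₀·Dx.
L = Dx + Dx^3  (order 3).
h: a_k = 0, -2, -1, 1/3, 1/12, -1/60, -1/360, 1/2520, …
ICs: h(0) = 0, h′(0) = -2, h′′(0) = -2.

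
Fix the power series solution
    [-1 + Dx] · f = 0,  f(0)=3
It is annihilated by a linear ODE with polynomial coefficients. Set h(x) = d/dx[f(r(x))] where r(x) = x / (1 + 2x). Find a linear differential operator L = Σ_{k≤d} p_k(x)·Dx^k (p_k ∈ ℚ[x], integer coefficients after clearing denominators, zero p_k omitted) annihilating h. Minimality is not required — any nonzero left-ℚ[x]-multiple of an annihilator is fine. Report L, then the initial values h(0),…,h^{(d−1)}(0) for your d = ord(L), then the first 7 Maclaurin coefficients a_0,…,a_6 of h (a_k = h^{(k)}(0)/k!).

f: a_k = 3, 3, 3/2, 1/2, 1/8, 1/40, 1/240, …
Change of var in L_f (x↦r) gives L₀.
h=h₀': d/dx-closure on L₀ ⇒ L.
L = (-3 - 8·x) + (-1 - 4·x - 4·x^2)·Dx  (order 1).
h: a_k = 3, -9, 39/2, -71/2, 441/8, -2699/40, 9157/240, …
ICs: h(0) = 3.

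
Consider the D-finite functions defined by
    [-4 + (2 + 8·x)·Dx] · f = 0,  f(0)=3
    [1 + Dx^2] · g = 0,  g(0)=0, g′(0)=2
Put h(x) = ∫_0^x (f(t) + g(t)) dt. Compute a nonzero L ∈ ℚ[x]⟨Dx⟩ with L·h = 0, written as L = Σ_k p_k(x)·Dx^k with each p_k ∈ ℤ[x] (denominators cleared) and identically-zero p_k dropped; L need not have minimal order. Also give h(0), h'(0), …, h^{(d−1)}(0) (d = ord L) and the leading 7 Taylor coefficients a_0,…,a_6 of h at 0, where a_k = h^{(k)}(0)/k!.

f: a_k = 3, 6, -6, 12, -30, 84, -252, …
g: a_k = 0, 2, 0, -1/3, 0, 1/60, 0, …
Sum ⇒ L₀ = lclm(L_f,L_g) in ℚ(x)⟨Dx⟩.
h=∫h₀ ⇒ L = L₀·Dx.
L = (-26 - 16·x - 32·x^2)·Dx + (-3 - 4·x + 48·x^2 + 64·x^3)·Dx^2 + (-26 - 16·x - 32·x^2)·Dx^3 + (-3 - 4·x + 48·x^2 + 64·x^3)·Dx^4  (order 4).
h: a_k = 0, 3, 4, -2, 35/12, -6, 5041/360, …
ICs: h(0) = 0, h′(0) = 3, h′′(0) = 8, h′′′(0) = -12.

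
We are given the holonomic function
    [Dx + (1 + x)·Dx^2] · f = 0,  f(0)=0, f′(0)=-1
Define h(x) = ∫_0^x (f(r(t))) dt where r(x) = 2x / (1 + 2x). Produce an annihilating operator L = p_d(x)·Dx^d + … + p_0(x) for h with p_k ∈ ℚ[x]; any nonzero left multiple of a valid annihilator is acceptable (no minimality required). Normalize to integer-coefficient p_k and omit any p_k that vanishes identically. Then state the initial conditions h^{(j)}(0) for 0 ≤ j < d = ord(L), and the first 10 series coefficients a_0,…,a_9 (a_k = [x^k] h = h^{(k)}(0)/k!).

L = (6 + 16·x)·Dx^2 + (1 + 6·x + 8·x^2)·Dx^3  (order 3).
h: a_k = 0, 0, -1, 2, -14/3, 12, -496/15, 96, -2032/7, 2720/3, …
ICs: h(0) = 0, h′(0) = 0, h′′(0) = -2.

f: a_k = 0, -1, 1/2, -1/3, 1/4, -1/5, 1/6, -1/7, 1/8, -1/9, …
Substitute x→r, Dx→(1/r')Dx; clear ⇒ L₀.
∫: right-multiply L₀ by Dx.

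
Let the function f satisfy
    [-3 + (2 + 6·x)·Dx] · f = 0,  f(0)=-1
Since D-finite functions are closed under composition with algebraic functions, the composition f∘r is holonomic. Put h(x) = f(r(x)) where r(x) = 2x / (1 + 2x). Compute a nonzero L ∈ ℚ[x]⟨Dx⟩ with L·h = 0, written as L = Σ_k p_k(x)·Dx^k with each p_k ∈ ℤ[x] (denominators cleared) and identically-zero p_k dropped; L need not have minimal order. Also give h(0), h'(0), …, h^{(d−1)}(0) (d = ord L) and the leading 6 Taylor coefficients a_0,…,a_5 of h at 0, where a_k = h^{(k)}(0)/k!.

L = -3 + (1 + 10·x + 16·x^2)·Dx  (order 1).
h: a_k = -1, -3, 21/2, -87/2, 1677/8, -9069/8, …
ICs: h(0) = -1.

f: a_k = -1, -3/2, 9/8, -27/16, 405/128, -1701/256, …
Substitute x→r, Dx→(1/r')Dx; clear ⇒ L₀.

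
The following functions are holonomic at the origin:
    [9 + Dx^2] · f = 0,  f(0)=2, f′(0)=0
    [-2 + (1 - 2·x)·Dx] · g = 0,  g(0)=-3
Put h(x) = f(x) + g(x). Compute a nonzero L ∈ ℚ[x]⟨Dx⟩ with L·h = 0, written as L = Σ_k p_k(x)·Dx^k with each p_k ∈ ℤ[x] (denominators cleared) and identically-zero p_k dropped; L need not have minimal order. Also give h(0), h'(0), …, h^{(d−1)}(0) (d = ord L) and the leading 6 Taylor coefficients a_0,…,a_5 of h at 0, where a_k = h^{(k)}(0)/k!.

f: a_k = 2, 0, -9, 0, 27/4, 0, …
g: a_k = -3, -6, -12, -24, -48, -96, …
Weyl lclm of L_f,L_g ⇒ L₀ (ord ≤ 3).
L = (-594 + 648·x - 648·x^2) + (153 - 630·x + 972·x^2 - 648·x^3)·Dx + (-66 + 72·x - 72·x^2)·Dx^2 + (17 - 70·x + 108·x^2 - 72·x^3)·Dx^3  (order 3).
h: a_k = -1, -6, -21, -24, -165/4, -96, …
ICs: h(0) = -1, h′(0) = -6, h′′(0) = -42.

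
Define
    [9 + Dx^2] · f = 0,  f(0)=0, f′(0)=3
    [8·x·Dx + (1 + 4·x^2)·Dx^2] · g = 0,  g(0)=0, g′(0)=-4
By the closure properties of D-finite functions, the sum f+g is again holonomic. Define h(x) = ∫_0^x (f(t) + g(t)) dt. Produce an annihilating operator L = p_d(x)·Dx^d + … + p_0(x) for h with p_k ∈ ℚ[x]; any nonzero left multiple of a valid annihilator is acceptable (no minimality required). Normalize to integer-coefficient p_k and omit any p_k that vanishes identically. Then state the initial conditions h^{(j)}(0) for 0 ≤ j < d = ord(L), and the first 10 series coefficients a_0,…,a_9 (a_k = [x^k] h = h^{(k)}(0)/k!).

f: a_k = 0, 3, 0, -9/2, 0, 81/40, 0, -243/560, 0, 243/4480, …
g: a_k = 0, -4, 0, 16/3, 0, -64/5, 0, 256/7, 0, -1024/9, …
Sum ⇒ L₀ = lclm(L_f,L_g) in ℚ(x)⟨Dx⟩.
Integrate: L := L₀·Dx.
L = (-2808·x + 19008·x^3 + 10368·x^5)·Dx^2 + (9 + 1548·x^2 + 7344·x^4 + 5184·x^6)·Dx^3 + (-312·x + 2112·x^3 + 1152·x^5)·Dx^4 + (1 + 172·x^2 + 816·x^4 + 576·x^6)·Dx^5  (order 5).
h: a_k = 0, 0, -1/2, 0, 5/24, 0, -431/240, 0, 2891/640, 0, …
ICs: h(0) = 0, h′(0) = 0, h′′(0) = -1, h′′′(0) = 0, h′′′′(0) = 5.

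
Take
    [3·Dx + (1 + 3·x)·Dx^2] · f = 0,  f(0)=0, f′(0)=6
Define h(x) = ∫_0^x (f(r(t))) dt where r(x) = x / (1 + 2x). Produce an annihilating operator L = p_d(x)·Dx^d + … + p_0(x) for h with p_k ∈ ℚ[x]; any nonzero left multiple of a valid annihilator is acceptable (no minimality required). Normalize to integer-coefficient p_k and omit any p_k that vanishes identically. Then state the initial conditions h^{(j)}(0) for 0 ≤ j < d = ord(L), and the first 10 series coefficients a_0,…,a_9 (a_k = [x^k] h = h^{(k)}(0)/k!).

L = (7 + 20·x)·Dx^2 + (1 + 7·x + 10·x^2)·Dx^3  (order 3).
h: a_k = 0, 0, 3, -7, 39/2, -609/10, 1031/5, -741, 77997/28, -130123/12, …
ICs: h(0) = 0, h′(0) = 0, h′′(0) = 6.

f: a_k = 0, 6, -9, 18, -81/2, 486/5, -243, 4374/7, -6561/4, 4374, …
Change of var in L_f (x↦r) gives L₀.
∫: right-multiply L₀ by Dx.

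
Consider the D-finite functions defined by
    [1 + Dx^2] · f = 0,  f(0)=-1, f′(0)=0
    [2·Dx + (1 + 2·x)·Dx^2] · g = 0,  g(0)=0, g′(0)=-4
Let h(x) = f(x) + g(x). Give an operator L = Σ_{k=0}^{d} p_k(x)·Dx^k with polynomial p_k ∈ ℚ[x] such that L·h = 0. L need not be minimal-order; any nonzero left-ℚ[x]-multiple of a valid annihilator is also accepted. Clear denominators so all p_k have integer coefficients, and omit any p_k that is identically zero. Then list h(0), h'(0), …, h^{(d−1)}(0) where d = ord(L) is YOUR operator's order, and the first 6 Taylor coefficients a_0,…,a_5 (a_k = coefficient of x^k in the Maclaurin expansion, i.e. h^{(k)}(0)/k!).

f: a_k = -1, 0, 1/2, 0, -1/24, 0, …
g: a_k = 0, -4, 4, -16/3, 8, -64/5, …
Sum ⇒ L₀ = lclm(L_f,L_g) in ℚ(x)⟨Dx⟩.
L = (50 + 8·x + 8·x^2)·Dx + (9 + 22·x + 12·x^2 + 8·x^3)·Dx^2 + (50 + 8·x + 8·x^2)·Dx^3 + (9 + 22·x + 12·x^2 + 8·x^3)·Dx^4  (order 4).
h: a_k = -1, -4, 9/2, -16/3, 191/24, -64/5, …
ICs: h(0) = -1, h′(0) = -4, h′′(0) = 9, h′′′(0) = -32.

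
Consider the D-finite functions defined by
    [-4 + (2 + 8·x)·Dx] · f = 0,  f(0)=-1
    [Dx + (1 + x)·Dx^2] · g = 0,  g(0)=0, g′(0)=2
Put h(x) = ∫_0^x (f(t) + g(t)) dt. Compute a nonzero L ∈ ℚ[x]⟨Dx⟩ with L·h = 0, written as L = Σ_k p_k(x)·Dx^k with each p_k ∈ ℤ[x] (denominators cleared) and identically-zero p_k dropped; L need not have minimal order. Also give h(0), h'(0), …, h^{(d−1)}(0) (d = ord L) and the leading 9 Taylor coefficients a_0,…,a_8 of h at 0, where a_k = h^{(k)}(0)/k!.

L = (-8 + 4·x)·Dx^2 + (-10 - 8·x + 20·x^2)·Dx^3 + (-1 - 3·x + 6·x^2 + 8·x^3)·Dx^4  (order 4).
h: a_k = 0, -1, 0, 1/3, -5/6, 19/10, -23/5, 251/21, -923/28, …
ICs: h(0) = 0, h′(0) = -1, h′′(0) = 0, h′′′(0) = 2.

f: a_k = -1, -2, 2, -4, 10, -28, 84, -264, 858, …
g: a_k = 0, 2, -1, 2/3, -1/2, 2/5, -1/3, 2/7, -1/4, …
f+g: L₀ = lclm(L_f,L_g), ord ≤ 1+2.
h=∫₀ˣh₀: take L = L₀·Dx.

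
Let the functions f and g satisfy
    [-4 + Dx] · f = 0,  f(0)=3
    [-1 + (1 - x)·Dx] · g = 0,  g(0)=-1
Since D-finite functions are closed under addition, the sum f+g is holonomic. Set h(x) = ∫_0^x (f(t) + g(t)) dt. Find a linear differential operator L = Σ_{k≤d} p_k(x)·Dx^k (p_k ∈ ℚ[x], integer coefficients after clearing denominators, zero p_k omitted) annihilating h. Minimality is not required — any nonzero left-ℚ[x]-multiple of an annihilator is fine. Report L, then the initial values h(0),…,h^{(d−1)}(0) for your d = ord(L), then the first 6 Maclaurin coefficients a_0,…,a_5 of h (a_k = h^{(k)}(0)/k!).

f: a_k = 3, 12, 24, 32, 32, 128/5, …
g: a_k = -1, -1, -1, -1, -1, -1, …
h₀=f+g: left-lcm gives L₀, ord ≤ 2.
∫: right-multiply L₀ by Dx.
L = (-8 + 16·x)·Dx + (14 - 32·x + 16·x^2)·Dx^2 + (-3 + 7·x - 4·x^2)·Dx^3  (order 3).
h: a_k = 0, 2, 11/2, 23/3, 31/4, 31/5, …
ICs: h(0) = 0, h′(0) = 2, h′′(0) = 11.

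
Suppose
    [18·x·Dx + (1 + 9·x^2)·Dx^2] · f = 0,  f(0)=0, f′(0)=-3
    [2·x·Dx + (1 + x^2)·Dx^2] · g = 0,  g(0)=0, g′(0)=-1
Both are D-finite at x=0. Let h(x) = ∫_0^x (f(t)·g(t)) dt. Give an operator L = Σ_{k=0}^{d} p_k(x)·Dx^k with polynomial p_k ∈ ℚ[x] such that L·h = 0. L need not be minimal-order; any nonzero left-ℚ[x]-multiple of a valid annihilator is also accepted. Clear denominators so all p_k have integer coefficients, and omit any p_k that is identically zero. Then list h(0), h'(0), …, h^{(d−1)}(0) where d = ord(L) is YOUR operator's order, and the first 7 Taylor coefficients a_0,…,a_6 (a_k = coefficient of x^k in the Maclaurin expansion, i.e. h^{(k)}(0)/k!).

f: a_k = 0, -3, 0, 9, 0, -243/5, 0, …
g: a_k = 0, -1, 0, 1/3, 0, -1/5, 0, …
L₀ := L_f ⊗_s L_g (sym. prod.), ord ≤ 4.
h=∫₀ˣh₀: take L = L₀·Dx.
L = (-216·x - 3600·x^3 - 5184·x^5 + 6480·x^7 + 17496·x^9)·Dx^2 + (-40 - 1452·x^2 - 6480·x^4 - 4536·x^6 + 22680·x^8 + 26244·x^10)·Dx^3 + (-80·x - 980·x^3 - 2160·x^5 + 2952·x^7 + 12960·x^9 + 8748·x^11)·Dx^4 + (-1 - 20·x^2 - 109·x^4 + 981·x^8 + 1620·x^10 + 729·x^12)·Dx^5  (order 5).
h: a_k = 0, 0, 0, 1, 0, -2, 0, …
ICs: h(0) = 0, h′(0) = 0, h′′(0) = 0, h′′′(0) = 6, h′′′′(0) = 0.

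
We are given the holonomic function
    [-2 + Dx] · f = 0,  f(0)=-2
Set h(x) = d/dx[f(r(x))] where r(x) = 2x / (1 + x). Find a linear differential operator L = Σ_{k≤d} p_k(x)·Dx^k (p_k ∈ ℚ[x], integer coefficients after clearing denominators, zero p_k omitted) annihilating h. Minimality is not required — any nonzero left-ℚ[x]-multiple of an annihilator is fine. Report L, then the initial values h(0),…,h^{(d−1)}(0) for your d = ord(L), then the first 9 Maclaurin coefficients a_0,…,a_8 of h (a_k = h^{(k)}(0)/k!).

L = (2 - 2·x) + (-1 - 2·x - x^2)·Dx  (order 1).
h: a_k = -8, -16, 8, 32/3, -56/3, 176/15, 136/45, -5056/315, 6632/315, …
ICs: h(0) = -8.

f: a_k = -2, -4, -4, -8/3, -4/3, -8/15, -8/45, -16/315, -4/315, …
h₀=f(r): pull back L_f along r ⇒ L₀.
Derive L from L₀ (diff closure).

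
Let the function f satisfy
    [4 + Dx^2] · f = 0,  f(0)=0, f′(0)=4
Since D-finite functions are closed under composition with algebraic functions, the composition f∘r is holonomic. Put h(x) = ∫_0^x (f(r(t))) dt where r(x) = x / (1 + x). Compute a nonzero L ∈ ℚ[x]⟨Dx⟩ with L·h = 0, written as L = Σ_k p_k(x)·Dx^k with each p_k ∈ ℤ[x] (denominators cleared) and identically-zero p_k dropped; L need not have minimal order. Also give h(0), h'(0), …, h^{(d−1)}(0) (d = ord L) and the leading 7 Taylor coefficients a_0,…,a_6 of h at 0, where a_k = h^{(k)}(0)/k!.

L = 4·Dx + (2 + 6·x + 6·x^2 + 2·x^3)·Dx^2 + (1 + 4·x + 6·x^2 + 4·x^3 + x^4)·Dx^3  (order 3).
h: a_k = 0, 0, 2, -4/3, 1/3, 4/5, -86/45, …
ICs: h(0) = 0, h′(0) = 0, h′′(0) = 4.

f: a_k = 0, 4, 0, -8/3, 0, 8/15, 0, …
Substitute x→r, Dx→(1/r')Dx; clear ⇒ L₀.
∫: right-multiply L₀ by Dx.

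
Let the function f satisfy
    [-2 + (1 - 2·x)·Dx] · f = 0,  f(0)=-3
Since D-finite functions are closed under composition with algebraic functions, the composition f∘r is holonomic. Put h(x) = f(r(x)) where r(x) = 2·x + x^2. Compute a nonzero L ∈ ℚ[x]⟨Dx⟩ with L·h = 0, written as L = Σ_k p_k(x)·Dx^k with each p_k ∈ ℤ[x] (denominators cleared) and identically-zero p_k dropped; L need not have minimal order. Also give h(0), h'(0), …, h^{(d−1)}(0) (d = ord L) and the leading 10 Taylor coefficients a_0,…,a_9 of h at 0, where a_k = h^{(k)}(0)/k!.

f: a_k = -3, -6, -12, -24, -48, -96, -192, -384, -768, -1536, …
Change of var in L_f (x↦r) gives L₀.
L = (4 + 4·x) + (-1 + 4·x + 2·x^2)·Dx  (order 1).
h: a_k = -3, -12, -54, -240, -1068, -4752, -21144, -94080, -418608, -1862592, …
ICs: h(0) = -3.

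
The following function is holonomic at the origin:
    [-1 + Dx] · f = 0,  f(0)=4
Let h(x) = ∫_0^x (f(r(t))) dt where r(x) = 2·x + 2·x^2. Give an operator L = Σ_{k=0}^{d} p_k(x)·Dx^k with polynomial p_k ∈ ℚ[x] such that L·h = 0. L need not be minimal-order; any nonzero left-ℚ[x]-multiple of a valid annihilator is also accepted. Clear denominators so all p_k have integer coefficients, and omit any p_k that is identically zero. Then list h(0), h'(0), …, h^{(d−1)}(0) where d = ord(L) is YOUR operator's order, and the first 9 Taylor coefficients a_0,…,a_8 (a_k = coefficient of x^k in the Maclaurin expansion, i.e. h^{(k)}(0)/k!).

L = (-2 - 4·x)·Dx + Dx^2  (order 2).
h: a_k = 0, 4, 4, 16/3, 16/3, 16/3, 208/45, 1216/315, 928/315, …
ICs: h(0) = 0, h′(0) = 4.

f: a_k = 4, 4, 2, 2/3, 1/6, 1/30, 1/180, 1/1260, 1/10080, …
h₀=f(r): pull back L_f along r ⇒ L₀.
Integrate: L := L₀·Dx.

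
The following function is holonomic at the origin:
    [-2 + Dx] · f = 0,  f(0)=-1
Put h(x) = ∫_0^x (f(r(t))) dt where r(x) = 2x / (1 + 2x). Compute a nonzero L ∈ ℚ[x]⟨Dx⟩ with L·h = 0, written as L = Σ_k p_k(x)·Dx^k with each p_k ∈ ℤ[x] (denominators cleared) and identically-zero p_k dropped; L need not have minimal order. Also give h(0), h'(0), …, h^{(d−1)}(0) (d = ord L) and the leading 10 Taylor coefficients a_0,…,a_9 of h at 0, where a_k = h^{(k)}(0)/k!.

L = -4·Dx + (1 + 4·x + 4·x^2)·Dx^2  (order 2).
h: a_k = 0, -1, -2, 0, 4/3, -32/15, 32/15, -256/315, -160/63, 8192/945, …
ICs: h(0) = 0, h′(0) = -1.

f: a_k = -1, -2, -2, -4/3, -2/3, -4/15, -4/45, -8/315, -2/315, -4/2835, …
f∘r: x↦r, Dx↦Dx/r' in L_f ⇒ L₀.
Integrate: L := L₀·Dx.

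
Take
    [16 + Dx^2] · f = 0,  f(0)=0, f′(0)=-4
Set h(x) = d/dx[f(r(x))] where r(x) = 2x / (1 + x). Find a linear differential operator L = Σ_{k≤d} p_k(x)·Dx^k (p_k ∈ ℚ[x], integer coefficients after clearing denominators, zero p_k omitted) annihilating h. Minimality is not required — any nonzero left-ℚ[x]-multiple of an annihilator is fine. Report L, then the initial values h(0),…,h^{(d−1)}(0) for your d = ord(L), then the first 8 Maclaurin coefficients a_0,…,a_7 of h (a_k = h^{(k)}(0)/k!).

f: a_k = 0, -4, 0, 32/3, 0, -128/15, 0, 1024/315, …
h₀=f(r): pull back L_f along r ⇒ L₀.
Differentiate: ansatz ord ≤ ord L₀ ⇒ L.
L = (70 + 12·x + 6·x^2) + (6 + 18·x + 18·x^2 + 6·x^3)·Dx + (1 + 4·x + 6·x^2 + 4·x^3 + x^4)·Dx^2  (order 2).
h: a_k = -8, 16, 232, -992, 3464/3, 3120, -758488/45, 1749824/45, …
ICs: h(0) = -8, h′(0) = 16.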